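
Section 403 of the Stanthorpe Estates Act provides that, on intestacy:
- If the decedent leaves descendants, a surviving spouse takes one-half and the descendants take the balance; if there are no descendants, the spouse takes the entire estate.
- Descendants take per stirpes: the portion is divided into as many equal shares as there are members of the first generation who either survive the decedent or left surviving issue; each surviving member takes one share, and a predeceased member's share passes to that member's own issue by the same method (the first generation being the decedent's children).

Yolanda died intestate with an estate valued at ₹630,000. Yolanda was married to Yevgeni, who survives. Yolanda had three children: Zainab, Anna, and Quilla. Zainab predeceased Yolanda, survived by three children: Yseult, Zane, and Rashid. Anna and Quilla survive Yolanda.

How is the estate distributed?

Yevgeni takes one-half of ₹630,000 = ₹315,000. The remaining ₹315,000 passes to the descendants.
The descendants' portion (₹315,000) is divided into 3 shares of ₹105,000: Anna and Quilla each take ₹105,000; Zainab's ₹105,000 share passes to Zainab's issue.
Zainab's share (₹105,000) is divided into 3 shares of ₹35,000: Yseult, Zane, and Rashid each take ₹35,000.

Yevgeni: ₹315,000; Yseult: ₹35,000; Zane: ₹35,000; Rashid: ₹35,000; Anna: ₹105,000; Quilla: ₹105,000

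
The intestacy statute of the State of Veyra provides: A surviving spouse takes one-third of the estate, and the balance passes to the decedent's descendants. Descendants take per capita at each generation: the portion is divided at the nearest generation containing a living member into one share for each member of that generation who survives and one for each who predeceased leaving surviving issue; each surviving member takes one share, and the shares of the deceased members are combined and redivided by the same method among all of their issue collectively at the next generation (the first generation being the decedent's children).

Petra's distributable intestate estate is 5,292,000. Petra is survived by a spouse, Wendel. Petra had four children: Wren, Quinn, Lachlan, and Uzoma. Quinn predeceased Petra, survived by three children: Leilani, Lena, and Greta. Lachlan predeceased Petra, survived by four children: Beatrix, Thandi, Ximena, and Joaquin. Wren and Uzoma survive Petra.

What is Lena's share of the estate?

Lena receives 252,000.

Wendel takes one-third of 5,292,000 = 1,764,000. The remaining 3,528,000 passes to the descendants.
The descendants' portion (3,528,000) is divided at the children's generation into 4 shares of 882,000. Wren and Uzoma each take 882,000. The 2 shares of the deceased (Quinn and Lachlan) are combined into a pool of 1,764,000.
That pool (1,764,000) is divided at the grandchildren's generation equally among Leilani, Lena, Greta, Beatrix, Thandi, Ximena, and Joaquin: 252,000 each.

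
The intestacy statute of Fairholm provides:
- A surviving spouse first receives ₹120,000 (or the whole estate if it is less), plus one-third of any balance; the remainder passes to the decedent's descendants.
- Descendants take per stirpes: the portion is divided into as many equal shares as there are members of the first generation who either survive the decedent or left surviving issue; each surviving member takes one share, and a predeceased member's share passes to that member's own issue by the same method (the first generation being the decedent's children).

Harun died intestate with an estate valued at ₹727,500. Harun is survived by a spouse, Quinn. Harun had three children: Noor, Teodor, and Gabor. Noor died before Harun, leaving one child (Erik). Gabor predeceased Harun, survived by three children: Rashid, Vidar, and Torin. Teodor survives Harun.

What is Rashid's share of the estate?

Quinn first takes ₹120,000, leaving a balance of ₹607,500. Quinn then takes one-third of the balance (₹202,500), for a total of ₹322,500. The remaining ₹405,000 passes to the descendants.
The descendants' portion (₹405,000) is divided into 3 shares of ₹135,000: Teodor takes ₹135,000; Noor's ₹135,000 share passes to Noor's issue; Gabor's ₹135,000 share passes to Gabor's issue.
Noor's share (₹135,000) passes entirely to Erik.
Gabor's share (₹135,000) is divided into 3 shares of ₹45,000: Rashid, Vidar, and Torin each take ₹45,000.

Rashid receives ₹45,000.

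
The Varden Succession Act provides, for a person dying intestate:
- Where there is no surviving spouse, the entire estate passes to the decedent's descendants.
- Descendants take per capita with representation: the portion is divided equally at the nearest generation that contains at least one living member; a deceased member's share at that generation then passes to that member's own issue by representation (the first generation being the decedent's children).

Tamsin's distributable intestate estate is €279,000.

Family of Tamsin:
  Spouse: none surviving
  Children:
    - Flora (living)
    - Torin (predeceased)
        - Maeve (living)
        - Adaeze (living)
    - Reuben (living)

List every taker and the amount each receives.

The entire €279,000 passes to the descendants.
That amount (€279,000) is divided into 3 shares of €93,000: Flora and Reuben each take €93,000; Torin's €93,000 share passes to Torin's issue.
Torin's share (€93,000) is divided into 2 shares of €46,500: Maeve and Adaeze each take €46,500.

Flora: €93,000; Maeve: €46,500; Adaeze: €46,500; Reuben: €93,000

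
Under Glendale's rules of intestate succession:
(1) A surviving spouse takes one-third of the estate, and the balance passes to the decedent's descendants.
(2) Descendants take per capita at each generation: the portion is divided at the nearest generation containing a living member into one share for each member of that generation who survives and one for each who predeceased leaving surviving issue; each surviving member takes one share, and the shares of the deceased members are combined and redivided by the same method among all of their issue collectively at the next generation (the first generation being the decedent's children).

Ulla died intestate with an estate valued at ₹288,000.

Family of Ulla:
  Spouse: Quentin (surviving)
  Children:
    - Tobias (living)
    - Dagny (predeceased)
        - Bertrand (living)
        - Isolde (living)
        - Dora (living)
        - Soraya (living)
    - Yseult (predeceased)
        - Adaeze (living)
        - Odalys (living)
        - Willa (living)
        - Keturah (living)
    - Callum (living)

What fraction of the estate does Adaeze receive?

Adaeze receives 1/24 of the estate.

Quentin takes one-third of ₹288,000 = ₹96,000. The remaining ₹192,000 passes to the descendants.
The descendants' portion (₹192,000) is divided at the children's generation into 4 shares of ₹48,000. Tobias and Callum each take ₹48,000. The 2 shares of the deceased (Dagny and Yseult) are combined into a pool of ₹96,000.
That pool (₹96,000) is divided at the grandchildren's generation equally among Bertrand, Isolde, Dora, Soraya, Adaeze, Odalys, Willa, and Keturah: ₹12,000 each.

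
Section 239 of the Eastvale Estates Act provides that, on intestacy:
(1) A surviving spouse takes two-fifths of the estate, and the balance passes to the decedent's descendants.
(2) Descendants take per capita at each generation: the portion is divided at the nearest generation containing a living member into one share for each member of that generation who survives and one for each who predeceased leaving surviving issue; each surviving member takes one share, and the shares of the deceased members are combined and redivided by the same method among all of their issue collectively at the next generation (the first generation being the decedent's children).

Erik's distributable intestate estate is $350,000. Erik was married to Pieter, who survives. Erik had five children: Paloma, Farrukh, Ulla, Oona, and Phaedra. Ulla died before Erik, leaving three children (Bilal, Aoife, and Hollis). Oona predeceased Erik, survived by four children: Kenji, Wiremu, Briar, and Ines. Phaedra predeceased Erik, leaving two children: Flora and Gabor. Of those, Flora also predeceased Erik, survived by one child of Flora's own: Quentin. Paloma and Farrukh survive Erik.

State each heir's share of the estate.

Pieter takes two-fifths of $350,000 = $140,000. The remaining $210,000 passes to the descendants.
The descendants' portion ($210,000) is divided at the children's generation into 5 shares of $42,000. Paloma and Farrukh each take $42,000. The 3 shares of the deceased (Ulla, Oona, and Phaedra) are combined into a pool of $126,000.
That pool ($126,000) is divided at the grandchildren's generation into 9 shares of $14,000. Bilal, Aoife, Hollis, Kenji, Wiremu, Briar, Ines, and Gabor each take $14,000. The remaining share for the deceased Flora ($14,000) is carried to the next generation.
That pool ($14,000) passes entirely to Quentin, the sole taker at the great-grandchildren's generation.

Pieter: $140,000; Paloma: $42,000; Farrukh: $42,000; Bilal: $14,000; Aoife: $14,000; Hollis: $14,000; Kenji: $14,000; Wiremu: $14,000; Briar: $14,000; Ines: $14,000; Quentin: $14,000; Gabor: $14,000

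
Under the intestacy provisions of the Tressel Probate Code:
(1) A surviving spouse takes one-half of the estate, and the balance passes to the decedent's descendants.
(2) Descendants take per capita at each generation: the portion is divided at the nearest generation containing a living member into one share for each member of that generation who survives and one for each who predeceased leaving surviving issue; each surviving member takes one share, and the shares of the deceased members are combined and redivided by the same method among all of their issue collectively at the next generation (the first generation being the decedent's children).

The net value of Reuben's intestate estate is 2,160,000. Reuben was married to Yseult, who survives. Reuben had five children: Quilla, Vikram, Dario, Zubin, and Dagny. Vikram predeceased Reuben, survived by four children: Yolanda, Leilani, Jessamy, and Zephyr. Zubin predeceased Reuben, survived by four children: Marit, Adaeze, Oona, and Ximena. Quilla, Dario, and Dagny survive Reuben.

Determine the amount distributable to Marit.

Yseult takes one-half of 2,160,000 = 1,080,000. The remaining 1,080,000 passes to the descendants.
The descendants' portion (1,080,000) is divided at the children's generation into 5 shares of 216,000. Quilla, Dario, and Dagny each take 216,000. The 2 shares of the deceased (Vikram and Zubin) are combined into a pool of 432,000.
That pool (432,000) is divided at the grandchildren's generation equally among Yolanda, Leilani, Jessamy, Zephyr, Marit, Adaeze, Oona, and Ximena: 54,000 each.

Marit receives 54,000.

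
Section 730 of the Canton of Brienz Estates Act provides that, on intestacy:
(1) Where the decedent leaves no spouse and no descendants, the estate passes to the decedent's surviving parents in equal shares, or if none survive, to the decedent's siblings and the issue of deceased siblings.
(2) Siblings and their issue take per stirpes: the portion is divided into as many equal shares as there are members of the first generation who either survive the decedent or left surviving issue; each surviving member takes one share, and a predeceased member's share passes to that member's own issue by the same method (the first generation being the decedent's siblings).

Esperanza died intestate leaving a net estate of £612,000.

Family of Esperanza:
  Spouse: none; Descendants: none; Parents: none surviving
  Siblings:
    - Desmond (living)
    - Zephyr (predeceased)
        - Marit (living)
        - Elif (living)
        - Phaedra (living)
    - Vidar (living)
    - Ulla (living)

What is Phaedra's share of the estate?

The entire £612,000 passes to the siblings and their issue.
That amount (£612,000) is divided into 4 shares of £153,000: Desmond, Vidar, and Ulla each take £153,000; Zephyr's £153,000 share passes to Zephyr's issue.
Zephyr's share (£153,000) is divided into 3 shares of £51,000: Marit, Elif, and Phaedra each take £51,000.

Phaedra receives £51,000.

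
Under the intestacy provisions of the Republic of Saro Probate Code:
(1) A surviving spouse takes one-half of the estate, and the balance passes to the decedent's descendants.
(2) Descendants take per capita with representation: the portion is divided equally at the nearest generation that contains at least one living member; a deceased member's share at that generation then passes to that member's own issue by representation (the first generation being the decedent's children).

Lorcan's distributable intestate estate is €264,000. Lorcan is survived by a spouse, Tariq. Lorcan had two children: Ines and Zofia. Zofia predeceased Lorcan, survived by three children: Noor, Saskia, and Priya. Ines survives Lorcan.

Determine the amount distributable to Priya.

Tariq takes one-half of €264,000 = €132,000. The remaining €132,000 passes to the descendants.
The descendants' portion (€132,000) is divided into 2 shares of €66,000: Ines takes €66,000; Zofia's €66,000 share passes to Zofia's issue.
Zofia's share (€66,000) is divided into 3 shares of €22,000: Noor, Saskia, and Priya each take €22,000.

Priya receives €22,000.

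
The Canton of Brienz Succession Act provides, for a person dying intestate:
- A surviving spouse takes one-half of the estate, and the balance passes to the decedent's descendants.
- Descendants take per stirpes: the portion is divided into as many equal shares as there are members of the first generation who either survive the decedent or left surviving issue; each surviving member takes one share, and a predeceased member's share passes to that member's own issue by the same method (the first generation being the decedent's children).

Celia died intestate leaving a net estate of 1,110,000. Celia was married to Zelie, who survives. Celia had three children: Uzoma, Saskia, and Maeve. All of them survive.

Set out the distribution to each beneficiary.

Zelie takes one-half of 1,110,000 = 555,000. The remaining 555,000 passes to the descendants.
The descendants' portion (555,000) is divided into 3 shares of 185,000: Uzoma, Saskia, and Maeve each take 185,000.

Zelie: 555,000; Uzoma: 185,000; Saskia: 185,000; Maeve: 185,000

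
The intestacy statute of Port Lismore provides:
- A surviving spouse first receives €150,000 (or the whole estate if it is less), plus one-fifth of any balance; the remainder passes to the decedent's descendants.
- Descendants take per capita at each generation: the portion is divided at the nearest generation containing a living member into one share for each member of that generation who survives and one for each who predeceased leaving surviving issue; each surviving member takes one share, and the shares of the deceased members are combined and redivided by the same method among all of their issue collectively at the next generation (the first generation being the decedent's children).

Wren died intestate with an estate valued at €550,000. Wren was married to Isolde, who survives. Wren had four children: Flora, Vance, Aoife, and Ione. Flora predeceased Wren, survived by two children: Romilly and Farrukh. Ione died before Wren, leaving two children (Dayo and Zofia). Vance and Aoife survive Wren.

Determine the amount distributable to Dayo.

Dayo receives €40,000.

Isolde first takes €150,000, leaving a balance of €400,000. Isolde then takes one-fifth of the balance (€80,000), for a total of €230,000. The remaining €320,000 passes to the descendants.
The descendants' portion (€320,000) is divided at the children's generation into 4 shares of €80,000. Vance and Aoife each take €80,000. The 2 shares of the deceased (Flora and Ione) are combined into a pool of €160,000.
That pool (€160,000) is divided at the grandchildren's generation equally among Romilly, Farrukh, Dayo, and Zofia: €40,000 each.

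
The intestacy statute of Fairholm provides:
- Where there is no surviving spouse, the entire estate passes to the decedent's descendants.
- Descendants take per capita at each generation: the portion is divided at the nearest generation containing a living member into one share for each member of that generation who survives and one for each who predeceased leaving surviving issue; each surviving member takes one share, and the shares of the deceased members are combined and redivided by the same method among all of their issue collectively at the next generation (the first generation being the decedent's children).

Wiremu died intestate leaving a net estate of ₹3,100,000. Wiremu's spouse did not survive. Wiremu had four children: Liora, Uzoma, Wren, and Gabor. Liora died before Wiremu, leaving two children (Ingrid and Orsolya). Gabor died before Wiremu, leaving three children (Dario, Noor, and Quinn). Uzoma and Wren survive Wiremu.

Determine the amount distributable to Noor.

The entire ₹3,100,000 passes to the descendants.
That amount (₹3,100,000) is divided at the children's generation into 4 shares of ₹775,000. Uzoma and Wren each take ₹775,000. The 2 shares of the deceased (Liora and Gabor) are combined into a pool of ₹1,550,000.
That pool (₹1,550,000) is divided at the grandchildren's generation equally among Ingrid, Orsolya, Dario, Noor, and Quinn: ₹310,000 each.

Noor receives ₹310,000.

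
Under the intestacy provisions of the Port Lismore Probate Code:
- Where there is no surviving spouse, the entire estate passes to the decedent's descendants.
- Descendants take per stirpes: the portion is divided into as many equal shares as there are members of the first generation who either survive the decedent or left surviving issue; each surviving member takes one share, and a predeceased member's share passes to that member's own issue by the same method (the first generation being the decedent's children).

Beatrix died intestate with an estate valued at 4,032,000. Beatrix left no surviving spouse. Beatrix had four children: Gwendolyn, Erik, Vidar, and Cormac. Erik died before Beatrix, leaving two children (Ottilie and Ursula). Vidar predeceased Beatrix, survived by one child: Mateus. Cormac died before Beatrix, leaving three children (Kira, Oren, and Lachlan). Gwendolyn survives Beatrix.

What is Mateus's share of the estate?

Mateus receives 1,008,000.

The entire 4,032,000 passes to the descendants.
That amount (4,032,000) is divided into 4 shares of 1,008,000: Gwendolyn takes 1,008,000; Erik's 1,008,000 share passes to Erik's issue; Vidar's 1,008,000 share passes to Vidar's issue; Cormac's 1,008,000 share passes to Cormac's issue.
Erik's share (1,008,000) is divided into 2 shares of 504,000: Ottilie and Ursula each take 504,000.
Vidar's share (1,008,000) passes entirely to Mateus.
Cormac's share (1,008,000) is divided into 3 shares of 336,000: Kira, Oren, and Lachlan each take 336,000.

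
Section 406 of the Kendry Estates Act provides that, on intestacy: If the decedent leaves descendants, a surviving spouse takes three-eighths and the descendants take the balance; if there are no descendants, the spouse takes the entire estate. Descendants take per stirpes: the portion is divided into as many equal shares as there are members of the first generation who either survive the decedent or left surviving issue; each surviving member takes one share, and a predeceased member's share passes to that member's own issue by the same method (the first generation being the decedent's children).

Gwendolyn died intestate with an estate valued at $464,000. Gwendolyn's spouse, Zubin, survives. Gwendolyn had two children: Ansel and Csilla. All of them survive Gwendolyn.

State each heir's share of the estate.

Zubin takes three-eighths of $464,000 = $174,000. The remaining $290,000 passes to the descendants.
The descendants' portion ($290,000) is divided into 2 shares of $145,000: Ansel and Csilla each take $145,000.

Zubin: $174,000; Ansel: $145,000; Csilla: $145,000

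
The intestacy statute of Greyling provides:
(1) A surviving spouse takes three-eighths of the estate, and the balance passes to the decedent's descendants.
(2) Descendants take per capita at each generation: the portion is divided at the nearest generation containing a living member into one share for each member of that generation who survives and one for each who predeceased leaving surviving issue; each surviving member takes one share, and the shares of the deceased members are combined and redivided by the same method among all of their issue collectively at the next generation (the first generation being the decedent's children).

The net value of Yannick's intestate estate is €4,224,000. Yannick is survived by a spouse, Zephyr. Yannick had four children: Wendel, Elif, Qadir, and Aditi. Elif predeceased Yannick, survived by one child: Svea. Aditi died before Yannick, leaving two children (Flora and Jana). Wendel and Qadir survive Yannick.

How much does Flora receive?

Flora receives €440,000.

Zephyr takes three-eighths of €4,224,000 = €1,584,000. The remaining €2,640,000 passes to the descendants.
The descendants' portion (€2,640,000) is divided at the children's generation into 4 shares of €660,000. Wendel and Qadir each take €660,000. The 2 shares of the deceased (Elif and Aditi) are combined into a pool of €1,320,000.
That pool (€1,320,000) is divided at the grandchildren's generation equally among Svea, Flora, and Jana: €440,000 each.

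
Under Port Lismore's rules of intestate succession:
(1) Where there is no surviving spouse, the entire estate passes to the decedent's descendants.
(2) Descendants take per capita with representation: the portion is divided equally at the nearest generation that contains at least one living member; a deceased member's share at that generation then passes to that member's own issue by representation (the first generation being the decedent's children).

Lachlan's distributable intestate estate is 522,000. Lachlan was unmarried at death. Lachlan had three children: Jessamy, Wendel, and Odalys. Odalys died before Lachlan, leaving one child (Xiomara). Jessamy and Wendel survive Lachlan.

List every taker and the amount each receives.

The entire 522,000 passes to the descendants.
That amount (522,000) is divided into 3 shares of 174,000: Jessamy and Wendel each take 174,000; Odalys's 174,000 share passes to Odalys's issue.
Odalys's share (174,000) passes entirely to Xiomara.

Jessamy: 174,000; Wendel: 174,000; Xiomara: 174,000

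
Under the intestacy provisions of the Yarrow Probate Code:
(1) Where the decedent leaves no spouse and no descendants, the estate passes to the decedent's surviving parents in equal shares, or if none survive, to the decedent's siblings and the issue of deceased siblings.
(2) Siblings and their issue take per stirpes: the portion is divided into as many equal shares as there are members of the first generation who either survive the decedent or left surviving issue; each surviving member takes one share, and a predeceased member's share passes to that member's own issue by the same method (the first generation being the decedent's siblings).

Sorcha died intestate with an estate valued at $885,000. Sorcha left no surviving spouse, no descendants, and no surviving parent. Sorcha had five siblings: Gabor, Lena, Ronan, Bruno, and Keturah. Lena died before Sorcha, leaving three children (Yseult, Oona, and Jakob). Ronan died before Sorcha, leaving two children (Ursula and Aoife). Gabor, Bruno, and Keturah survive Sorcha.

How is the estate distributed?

The entire $885,000 passes to the siblings and their issue.
That amount ($885,000) is divided into 5 shares of $177,000: Gabor, Bruno, and Keturah each take $177,000; Lena's $177,000 share passes to Lena's issue; Ronan's $177,000 share passes to Ronan's issue.
Lena's share ($177,000) is divided into 3 shares of $59,000: Yseult, Oona, and Jakob each take $59,000.
Ronan's share ($177,000) is divided into 2 shares of $88,500: Ursula and Aoife each take $88,500.

Gabor: $177,000; Yseult: $59,000; Oona: $59,000; Jakob: $59,000; Ursula: $88,500; Aoife: $88,500; Bruno: $177,000; Keturah: $177,000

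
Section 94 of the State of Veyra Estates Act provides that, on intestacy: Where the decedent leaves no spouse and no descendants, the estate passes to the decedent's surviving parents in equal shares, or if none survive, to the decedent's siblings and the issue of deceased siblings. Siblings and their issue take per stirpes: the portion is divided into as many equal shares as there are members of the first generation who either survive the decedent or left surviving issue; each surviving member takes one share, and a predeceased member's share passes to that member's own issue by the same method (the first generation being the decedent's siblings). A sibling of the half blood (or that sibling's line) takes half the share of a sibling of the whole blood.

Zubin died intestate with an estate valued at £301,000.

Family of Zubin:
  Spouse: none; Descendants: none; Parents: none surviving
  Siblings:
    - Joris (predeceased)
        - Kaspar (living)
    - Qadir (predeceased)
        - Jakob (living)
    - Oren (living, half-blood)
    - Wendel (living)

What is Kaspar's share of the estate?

The entire £301,000 passes to the siblings and their issue.
Counting each half-blood sibling's line as half a unit, there are 7/2 units in £301,000, so one unit is £86,000. Whole-blood lines (Joris, Qadir, and Wendel) take £86,000 each; half-blood lines (Oren) take £43,000 each.
Joris's share (£86,000) passes entirely to Kaspar.
Qadir's share (£86,000) passes entirely to Jakob.

Kaspar receives £86,000.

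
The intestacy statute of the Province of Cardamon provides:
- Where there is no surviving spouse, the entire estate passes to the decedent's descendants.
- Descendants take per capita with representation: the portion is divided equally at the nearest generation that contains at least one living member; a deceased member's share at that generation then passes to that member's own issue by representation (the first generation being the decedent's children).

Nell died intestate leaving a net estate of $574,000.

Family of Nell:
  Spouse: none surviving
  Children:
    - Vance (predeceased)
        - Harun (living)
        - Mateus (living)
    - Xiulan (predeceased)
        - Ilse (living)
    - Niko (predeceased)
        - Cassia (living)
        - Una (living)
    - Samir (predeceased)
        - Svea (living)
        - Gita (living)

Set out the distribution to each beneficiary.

Harun: $82,000; Mateus: $82,000; Ilse: $82,000; Cassia: $82,000; Una: $82,000; Svea: $82,000; Gita: $82,000

The entire $574,000 passes to the descendants.
No child survives, so the initial division is made at the grandchildren's generation.
That amount ($574,000) is divided into 7 shares of $82,000: Harun, Mateus, Ilse, Cassia, Una, Svea, and Gita each take $82,000.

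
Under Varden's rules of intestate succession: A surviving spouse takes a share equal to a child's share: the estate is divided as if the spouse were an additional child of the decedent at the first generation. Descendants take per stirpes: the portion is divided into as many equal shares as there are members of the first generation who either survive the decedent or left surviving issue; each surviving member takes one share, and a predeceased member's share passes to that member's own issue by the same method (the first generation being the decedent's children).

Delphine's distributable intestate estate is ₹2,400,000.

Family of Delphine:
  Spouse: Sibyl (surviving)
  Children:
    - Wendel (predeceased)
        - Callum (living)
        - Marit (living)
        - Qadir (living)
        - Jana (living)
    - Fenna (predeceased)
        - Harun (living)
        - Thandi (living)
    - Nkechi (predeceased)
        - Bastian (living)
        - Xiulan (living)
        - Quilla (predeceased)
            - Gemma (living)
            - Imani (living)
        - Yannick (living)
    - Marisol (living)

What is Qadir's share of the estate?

The spouse counts as an additional share at the children's level, so there are 5 primary shares of ₹480,000. Sibyl takes one such share (₹480,000).
The children's combined portion (₹1,920,000) is divided into 4 shares of ₹480,000: Marisol takes ₹480,000; Wendel's ₹480,000 share passes to Wendel's issue; Fenna's ₹480,000 share passes to Fenna's issue; Nkechi's ₹480,000 share passes to Nkechi's issue.
Wendel's share (₹480,000) is divided into 4 shares of ₹120,000: Callum, Marit, Qadir, and Jana each take ₹120,000.
Fenna's share (₹480,000) is divided into 2 shares of ₹240,000: Harun and Thandi each take ₹240,000.
Nkechi's share (₹480,000) is divided into 4 shares of ₹120,000: Bastian, Xiulan, and Yannick each take ₹120,000; Quilla's ₹120,000 share passes to Quilla's issue.
Quilla's share (₹120,000) is divided into 2 shares of ₹60,000: Gemma and Imani each take ₹60,000.

Qadir receives ₹120,000.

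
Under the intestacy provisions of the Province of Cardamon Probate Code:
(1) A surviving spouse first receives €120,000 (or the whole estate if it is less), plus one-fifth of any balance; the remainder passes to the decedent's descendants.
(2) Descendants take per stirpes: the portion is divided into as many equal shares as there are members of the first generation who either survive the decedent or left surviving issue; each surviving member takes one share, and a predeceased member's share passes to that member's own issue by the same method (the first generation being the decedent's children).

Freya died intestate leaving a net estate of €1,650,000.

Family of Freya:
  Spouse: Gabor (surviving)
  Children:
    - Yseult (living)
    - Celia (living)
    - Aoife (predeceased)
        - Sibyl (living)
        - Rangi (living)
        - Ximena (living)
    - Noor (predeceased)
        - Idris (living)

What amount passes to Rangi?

Rangi receives €102,000.

Gabor first takes €120,000, leaving a balance of €1,530,000. Gabor then takes one-fifth of the balance (€306,000), for a total of €426,000. The remaining €1,224,000 passes to the descendants.
The descendants' portion (€1,224,000) is divided into 4 shares of €306,000: Yseult and Celia each take €306,000; Aoife's €306,000 share passes to Aoife's issue; Noor's €306,000 share passes to Noor's issue.
Aoife's share (€306,000) is divided into 3 shares of €102,000: Sibyl, Rangi, and Ximena each take €102,000.
Noor's share (€306,000) passes entirely to Idris.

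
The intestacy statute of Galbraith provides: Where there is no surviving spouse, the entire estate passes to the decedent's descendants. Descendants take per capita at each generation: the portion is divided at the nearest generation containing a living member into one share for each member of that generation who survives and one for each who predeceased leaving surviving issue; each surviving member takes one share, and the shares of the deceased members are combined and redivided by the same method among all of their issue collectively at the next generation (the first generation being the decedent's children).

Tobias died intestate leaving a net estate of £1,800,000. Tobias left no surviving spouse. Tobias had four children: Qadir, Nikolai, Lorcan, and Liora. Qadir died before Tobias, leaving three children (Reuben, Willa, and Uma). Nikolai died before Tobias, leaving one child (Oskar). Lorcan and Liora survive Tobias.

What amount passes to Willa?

The entire £1,800,000 passes to the descendants.
That amount (£1,800,000) is divided at the children's generation into 4 shares of £450,000. Lorcan and Liora each take £450,000. The 2 shares of the deceased (Qadir and Nikolai) are combined into a pool of £900,000.
That pool (£900,000) is divided at the grandchildren's generation equally among Reuben, Willa, Uma, and Oskar: £225,000 each.

Willa receives £225,000.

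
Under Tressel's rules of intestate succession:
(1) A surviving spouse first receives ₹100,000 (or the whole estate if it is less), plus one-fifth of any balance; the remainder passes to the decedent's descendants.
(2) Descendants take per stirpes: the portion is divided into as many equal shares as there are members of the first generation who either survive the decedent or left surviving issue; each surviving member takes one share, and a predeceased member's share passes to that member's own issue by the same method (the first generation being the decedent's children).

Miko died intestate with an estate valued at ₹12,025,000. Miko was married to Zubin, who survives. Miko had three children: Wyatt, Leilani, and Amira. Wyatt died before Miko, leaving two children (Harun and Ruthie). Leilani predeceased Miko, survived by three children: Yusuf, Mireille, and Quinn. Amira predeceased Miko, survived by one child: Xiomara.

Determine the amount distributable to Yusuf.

Zubin first takes ₹100,000, leaving a balance of ₹11,925,000. Zubin then takes one-fifth of the balance (₹2,385,000), for a total of ₹2,485,000. The remaining ₹9,540,000 passes to the descendants.
The descendants' portion (₹9,540,000) is divided into 3 shares of ₹3,180,000: Wyatt's ₹3,180,000 share passes to Wyatt's issue; Leilani's ₹3,180,000 share passes to Leilani's issue; Amira's ₹3,180,000 share passes to Amira's issue.
Wyatt's share (₹3,180,000) is divided into 2 shares of ₹1,590,000: Harun and Ruthie each take ₹1,590,000.
Leilani's share (₹3,180,000) is divided into 3 shares of ₹1,060,000: Yusuf, Mireille, and Quinn each take ₹1,060,000.
Amira's share (₹3,180,000) passes entirely to Xiomara.

Yusuf receives ₹1,060,000.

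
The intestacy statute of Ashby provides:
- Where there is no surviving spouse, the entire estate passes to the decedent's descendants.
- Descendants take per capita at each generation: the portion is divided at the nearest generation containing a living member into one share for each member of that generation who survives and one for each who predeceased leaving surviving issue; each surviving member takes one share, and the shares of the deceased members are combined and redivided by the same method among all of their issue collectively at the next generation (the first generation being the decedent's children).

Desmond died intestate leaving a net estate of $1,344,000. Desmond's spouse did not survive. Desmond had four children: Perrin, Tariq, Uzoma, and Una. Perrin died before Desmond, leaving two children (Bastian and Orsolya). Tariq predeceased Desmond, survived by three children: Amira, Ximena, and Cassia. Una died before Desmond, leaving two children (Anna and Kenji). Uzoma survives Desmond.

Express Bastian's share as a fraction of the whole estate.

The entire $1,344,000 passes to the descendants.
That amount ($1,344,000) is divided at the children's generation into 4 shares of $336,000. Uzoma takes $336,000. The 3 shares of the deceased (Perrin, Tariq, and Una) are combined into a pool of $1,008,000.
That pool ($1,008,000) is divided at the grandchildren's generation equally among Bastian, Orsolya, Amira, Ximena, Cassia, Anna, and Kenji: $144,000 each.

Bastian receives 3/28 of the estate.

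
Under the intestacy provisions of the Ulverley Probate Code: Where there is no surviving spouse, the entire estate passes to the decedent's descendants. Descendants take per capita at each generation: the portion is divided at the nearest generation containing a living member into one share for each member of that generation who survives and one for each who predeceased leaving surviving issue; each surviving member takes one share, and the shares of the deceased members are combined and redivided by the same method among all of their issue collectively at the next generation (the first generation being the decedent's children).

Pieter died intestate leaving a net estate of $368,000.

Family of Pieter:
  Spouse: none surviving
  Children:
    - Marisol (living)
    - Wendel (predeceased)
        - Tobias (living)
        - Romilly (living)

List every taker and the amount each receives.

The entire $368,000 passes to the descendants.
That amount ($368,000) is divided at the children's generation into 2 shares of $184,000. Marisol takes $184,000. The remaining share for the deceased Wendel ($184,000) is carried to the next generation.
That pool ($184,000) is divided at the grandchildren's generation equally among Tobias and Romilly: $92,000 each.

Marisol: $184,000; Tobias: $92,000; Romilly: $92,000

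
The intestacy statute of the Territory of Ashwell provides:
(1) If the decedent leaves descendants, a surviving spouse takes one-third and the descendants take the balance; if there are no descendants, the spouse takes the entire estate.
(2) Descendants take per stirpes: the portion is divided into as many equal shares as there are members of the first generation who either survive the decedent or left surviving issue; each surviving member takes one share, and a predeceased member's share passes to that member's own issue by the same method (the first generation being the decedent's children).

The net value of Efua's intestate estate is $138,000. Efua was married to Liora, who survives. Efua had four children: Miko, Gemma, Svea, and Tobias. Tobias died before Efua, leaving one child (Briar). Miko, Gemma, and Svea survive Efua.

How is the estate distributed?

Liora: $46,000; Miko: $23,000; Gemma: $23,000; Svea: $23,000; Briar: $23,000

Liora takes one-third of $138,000 = $46,000. The remaining $92,000 passes to the descendants.
The descendants' portion ($92,000) is divided into 4 shares of $23,000: Miko, Gemma, and Svea each take $23,000; Tobias's $23,000 share passes to Tobias's issue.
Tobias's share ($23,000) passes entirely to Briar.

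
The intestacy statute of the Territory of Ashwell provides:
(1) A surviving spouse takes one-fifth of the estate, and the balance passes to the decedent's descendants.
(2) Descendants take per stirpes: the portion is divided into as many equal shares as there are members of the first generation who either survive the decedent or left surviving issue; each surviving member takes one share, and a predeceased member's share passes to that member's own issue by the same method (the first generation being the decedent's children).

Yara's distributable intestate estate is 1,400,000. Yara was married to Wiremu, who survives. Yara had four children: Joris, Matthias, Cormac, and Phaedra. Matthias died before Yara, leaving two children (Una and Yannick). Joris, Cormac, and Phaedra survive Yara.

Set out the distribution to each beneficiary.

Wiremu takes one-fifth of 1,400,000 = 280,000. The remaining 1,120,000 passes to the descendants.
The descendants' portion (1,120,000) is divided into 4 shares of 280,000: Joris, Cormac, and Phaedra each take 280,000; Matthias's 280,000 share passes to Matthias's issue.
Matthias's share (280,000) is divided into 2 shares of 140,000: Una and Yannick each take 140,000.

Wiremu: 280,000; Joris: 280,000; Una: 140,000; Yannick: 140,000; Cormac: 280,000; Phaedra: 280,000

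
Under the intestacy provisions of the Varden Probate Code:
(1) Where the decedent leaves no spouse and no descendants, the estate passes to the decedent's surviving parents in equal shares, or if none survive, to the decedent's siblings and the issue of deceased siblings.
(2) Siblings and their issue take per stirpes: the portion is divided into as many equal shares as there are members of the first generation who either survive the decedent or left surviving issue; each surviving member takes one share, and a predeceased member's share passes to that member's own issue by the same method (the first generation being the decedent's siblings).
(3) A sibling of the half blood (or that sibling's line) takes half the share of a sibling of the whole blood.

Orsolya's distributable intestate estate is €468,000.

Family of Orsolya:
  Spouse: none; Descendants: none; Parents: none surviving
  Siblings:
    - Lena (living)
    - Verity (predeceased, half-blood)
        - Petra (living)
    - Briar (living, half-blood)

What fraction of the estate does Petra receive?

Petra receives 1/4 of the estate.

The entire €468,000 passes to the siblings and their issue.
Counting each half-blood sibling's line as half a unit, there are 2 units in €468,000, so one unit is €234,000. Whole-blood lines (Lena) take €234,000 each; half-blood lines (Verity and Briar) take €117,000 each.
Verity's share (€117,000) passes entirely to Petra.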